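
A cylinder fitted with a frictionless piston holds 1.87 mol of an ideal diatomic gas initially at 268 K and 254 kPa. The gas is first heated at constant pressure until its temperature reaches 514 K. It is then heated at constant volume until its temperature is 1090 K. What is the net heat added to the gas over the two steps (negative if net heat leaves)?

35800 J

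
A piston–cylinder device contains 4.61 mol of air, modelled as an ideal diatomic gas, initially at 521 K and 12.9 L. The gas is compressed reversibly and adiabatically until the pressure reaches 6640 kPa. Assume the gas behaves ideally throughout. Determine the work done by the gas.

-25800 J

P₁ = nRT₁/V₁ = 4.61×8.314×521/12.9 = 1550 kPa.
Adiabatic: T₂/T₁ = (P₂/P₁)^((γ−1)/γ) ⇒ T₂ = 521×(4.29)^0.286 = 790 K; V₂ = 4.56 L.
ΔU = nCvΔT = 4.61×20.8×(790−521) = 25800 J.
Q = 0 for an adiabatic process, so W = −ΔU = -25800 J.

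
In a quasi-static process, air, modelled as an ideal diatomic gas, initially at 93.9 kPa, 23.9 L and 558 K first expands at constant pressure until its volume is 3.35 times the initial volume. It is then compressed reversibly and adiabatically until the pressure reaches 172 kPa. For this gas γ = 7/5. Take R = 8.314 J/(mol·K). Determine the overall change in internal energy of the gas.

16700 J

n = P₁V₁/(RT₁) = 93.9×23.9/(8.314×558) = 0.484 mol.
Step 1 — Isobaric: P stays 93.9 kPa; V/T = const ⇒ T₂ = 1870 K, V₂ = 80.1 L.
W = PΔV = 93.9×(80.1−23.9) kPa·L = 5270 J.
ΔU = nCvΔT = 0.484×20.8×(1870−558) = 13200 J.
Q = ΔU + W = nCpΔT = 18500 J.
State after step 1: P = 93.9 kPa, V = 80.1 L, T = 1870 K.
Step 2 — Adiabatic: T₂/T₁ = (P₂/P₁)^((γ−1)/γ) ⇒ T₂ = 1870×(1.83)^0.286 = 2220 K; V₂ = 52.0 L.
ΔU = nCvΔT = 0.484×20.8×(2220−1870) = 3550 J.
Q = 0 for an adiabatic process, so W = −ΔU = -3550 J.
Net over both steps: W = 1730 J, Q = 18500 J, ΔU = 16700 J.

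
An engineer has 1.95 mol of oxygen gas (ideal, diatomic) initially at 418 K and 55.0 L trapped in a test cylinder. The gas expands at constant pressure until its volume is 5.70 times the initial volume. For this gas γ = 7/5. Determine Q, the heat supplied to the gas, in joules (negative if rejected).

P₁ = nRT₁/V₁ = 1.95×8.314×418/55.0 = 123 kPa.
Isobaric: P stays 123 kPa; V/T = const ⇒ T₂ = 2380 K, V₂ = 314 L.
W = PΔV = 123×(314−55.0) kPa·L = 31900 J.
ΔU = nCvΔT = 1.95×20.8×(2380−418) = 79600 J.
Q = ΔU + W = nCpΔT = 111000 J.

111000 J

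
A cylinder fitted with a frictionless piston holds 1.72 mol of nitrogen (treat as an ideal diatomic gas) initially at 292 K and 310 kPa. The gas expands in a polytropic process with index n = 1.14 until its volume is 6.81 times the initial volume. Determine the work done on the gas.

-7020 J

V₁ = nRT₁/P₁ = 1.72×8.314×292/310 = 13.5 L.
Polytropic n=1.14: T₂ = T₁(V₁/V₂)^(n−1) = 292×(0.147)^0.14 = 223 K; P₂ = P₁(V₁/V₂)^n = 34.8 kPa.
W = (P₁V₁−P₂V₂)/(n−1) = (310×13.5−34.8×91.7)/0.14 = 7020 J.
Work done on the gas = −W_by = -7020 J.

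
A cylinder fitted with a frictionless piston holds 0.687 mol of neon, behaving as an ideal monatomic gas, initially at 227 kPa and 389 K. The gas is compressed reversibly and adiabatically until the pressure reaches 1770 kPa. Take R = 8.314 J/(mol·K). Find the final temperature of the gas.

885 K

V₁ = nRT₁/P₁ = 0.687×8.314×389/227 = 9.79 L.
Adiabatic: T₂/T₁ = (P₂/P₁)^((γ−1)/γ) ⇒ T₂ = 389×(7.80)^0.400 = 885 K; V₂ = 2.85 L.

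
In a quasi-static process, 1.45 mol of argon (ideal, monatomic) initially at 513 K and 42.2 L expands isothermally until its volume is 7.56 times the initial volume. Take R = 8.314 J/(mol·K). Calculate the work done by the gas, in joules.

P₁ = nRT₁/V₁ = 1.45×8.314×513/42.2 = 147 kPa.
Isothermal: T stays 513 K; PV = const ⇒ V₂ = 319 L, P₂ = 19.4 kPa.
W = nRT ln(V₂/V₁) = 1.45×8.314×513×ln(7.56) = 12500 J.

12500 J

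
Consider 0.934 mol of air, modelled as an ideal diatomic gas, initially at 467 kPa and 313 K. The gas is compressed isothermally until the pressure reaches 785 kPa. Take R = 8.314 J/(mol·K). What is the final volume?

3.10 L

V₁ = nRT₁/P₁ = 0.934×8.314×313/467 = 5.20 L.
Isothermal: T stays 313 K; PV = const ⇒ V₂ = 3.10 L, P₂ = 785 kPa.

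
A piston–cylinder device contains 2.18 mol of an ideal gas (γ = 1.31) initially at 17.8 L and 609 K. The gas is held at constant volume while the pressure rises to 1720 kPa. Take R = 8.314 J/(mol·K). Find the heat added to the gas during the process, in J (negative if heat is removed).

63200 J

P₁ = nRT₁/V₁ = 2.18×8.314×609/17.8 = 620 kPa.
Isochoric: V stays 17.8 L; P/T = const ⇒ T₂ = 1690 K, P₂ = 1720 kPa.
W = 0 (no volume change).
ΔU = nCvΔT = 2.18×26.8×(1690−609) = 63200 J.
Q = ΔU = 63200 J.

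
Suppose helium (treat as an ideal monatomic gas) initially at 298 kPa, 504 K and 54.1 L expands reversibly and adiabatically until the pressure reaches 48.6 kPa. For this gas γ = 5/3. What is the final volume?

161 L

Adiabatic: T₂/T₁ = (P₂/P₁)^((γ−1)/γ) ⇒ T₂ = 504×(0.163)^0.400 = 244 K; V₂ = 161 L.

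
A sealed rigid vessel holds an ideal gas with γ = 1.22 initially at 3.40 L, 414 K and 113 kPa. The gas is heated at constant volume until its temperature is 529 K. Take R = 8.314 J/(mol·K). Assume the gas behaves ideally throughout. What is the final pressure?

Isochoric: V stays 3.40 L; P/T = const ⇒ T₂ = 529 K, P₂ = 144 kPa.

144 kPa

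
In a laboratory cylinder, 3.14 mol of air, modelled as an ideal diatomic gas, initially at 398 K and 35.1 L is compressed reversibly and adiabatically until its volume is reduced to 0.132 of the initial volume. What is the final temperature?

895 K

P₁ = nRT₁/V₁ = 3.14×8.314×398/35.1 = 296 kPa.
Adiabatic: TV^(γ−1) = const ⇒ T₂ = 398×(7.58)^0.400 = 895 K; PV^γ = const ⇒ P₂ = 5040 kPa.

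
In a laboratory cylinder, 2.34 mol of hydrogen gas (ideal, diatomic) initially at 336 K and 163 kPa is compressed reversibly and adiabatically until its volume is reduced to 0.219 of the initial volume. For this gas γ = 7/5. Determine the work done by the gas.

V₁ = nRT₁/P₁ = 2.34×8.314×336/163 = 40.1 L.
Adiabatic: TV^(γ−1) = const ⇒ T₂ = 336×(4.57)^0.400 = 617 K; PV^γ = const ⇒ P₂ = 1370 kPa.
ΔU = nCvΔT = 2.34×20.8×(617−336) = 13700 J.
Q = 0 for an adiabatic process, so W = −ΔU = -13700 J.

-13700 J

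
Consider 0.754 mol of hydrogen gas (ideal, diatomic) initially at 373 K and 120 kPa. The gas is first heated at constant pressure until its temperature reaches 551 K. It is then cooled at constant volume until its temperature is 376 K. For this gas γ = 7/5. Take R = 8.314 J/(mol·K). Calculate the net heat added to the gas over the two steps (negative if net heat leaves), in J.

V₁ = nRT₁/P₁ = 0.754×8.314×373/120 = 19.5 L.
Step 1 — Isobaric: P stays 120 kPa; V/T = const ⇒ T₂ = 551 K, V₂ = 28.8 L.
W = PΔV = 120×(28.8−19.5) kPa·L = 1120 J.
ΔU = nCvΔT = 0.754×20.8×(551−373) = 2790 J.
Q = ΔU + W = nCpΔT = 3910 J.
State after step 1: P = 120 kPa, V = 28.8 L, T = 551 K.
Step 2 — Isochoric: V stays 28.8 L; P/T = const ⇒ T₂ = 376 K, P₂ = 81.9 kPa.
W = 0 (no volume change).
ΔU = nCvΔT = 0.754×20.8×(376−551) = -2740 J.
Q = ΔU = -2740 J.
Net over both steps: W = 1120 J, Q = 1160 J, ΔU = 47.0 J.

1160 J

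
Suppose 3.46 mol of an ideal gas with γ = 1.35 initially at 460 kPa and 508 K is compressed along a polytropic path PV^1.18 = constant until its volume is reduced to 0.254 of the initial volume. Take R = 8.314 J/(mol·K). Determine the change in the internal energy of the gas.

V₁ = nRT₁/P₁ = 3.46×8.314×508/460 = 31.8 L.
Polytropic n=1.18: T₂ = T₁(V₁/V₂)^(n−1) = 508×(3.94)^0.18 = 650 K; P₂ = P₁(V₁/V₂)^n = 2320 kPa.
For an ideal gas ΔU = nCvΔT with Cv = R/(γ−1) = 23.8 J/(mol·K).
ΔU = 3.46×23.8×(650−508) = 11700 J.

11700 J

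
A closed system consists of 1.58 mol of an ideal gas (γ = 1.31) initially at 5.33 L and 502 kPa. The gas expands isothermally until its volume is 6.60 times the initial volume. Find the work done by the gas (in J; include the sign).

5050 J

T₁ = P₁V₁/(nR) = 502×5.33/(1.58×8.314) = 204 K.
Isothermal: T stays 204 K; PV = const ⇒ V₂ = 35.2 L, P₂ = 76.1 kPa.
W = nRT ln(V₂/V₁) = 1.58×8.314×204×ln(6.60) = 5050 J.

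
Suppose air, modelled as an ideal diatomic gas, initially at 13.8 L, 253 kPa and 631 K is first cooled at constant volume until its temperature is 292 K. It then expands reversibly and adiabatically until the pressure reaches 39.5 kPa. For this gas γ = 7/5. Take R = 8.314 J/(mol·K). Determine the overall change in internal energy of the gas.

n = P₁V₁/(RT₁) = 253×13.8/(8.314×631) = 0.666 mol.
Step 1 — Isochoric: V stays 13.8 L; P/T = const ⇒ T₂ = 292 K, P₂ = 117 kPa.
W = 0 (no volume change).
ΔU = nCvΔT = 0.666×20.8×(292−631) = -4690 J.
Q = ΔU = -4690 J.
State after step 1: P = 117 kPa, V = 13.8 L, T = 292 K.
Step 2 — Adiabatic: T₂/T₁ = (P₂/P₁)^((γ−1)/γ) ⇒ T₂ = 292×(0.337)^0.286 = 214 K; V₂ = 30.0 L.
ΔU = nCvΔT = 0.666×20.8×(214−292) = -1080 J.
Q = 0 for an adiabatic process, so W = −ΔU = 1080 J.
Net over both steps: W = 1080 J, Q = -4690 J, ΔU = -5770 J.

-5770 J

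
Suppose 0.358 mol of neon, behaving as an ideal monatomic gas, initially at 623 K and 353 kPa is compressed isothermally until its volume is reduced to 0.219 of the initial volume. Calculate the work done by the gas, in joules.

-2820 J

V₁ = nRT₁/P₁ = 0.358×8.314×623/353 = 5.25 L.
Isothermal: T stays 623 K; PV = const ⇒ V₂ = 1.15 L, P₂ = 1610 kPa.
W = nRT ln(V₂/V₁) = 0.358×8.314×623×ln(0.219) = -2820 J.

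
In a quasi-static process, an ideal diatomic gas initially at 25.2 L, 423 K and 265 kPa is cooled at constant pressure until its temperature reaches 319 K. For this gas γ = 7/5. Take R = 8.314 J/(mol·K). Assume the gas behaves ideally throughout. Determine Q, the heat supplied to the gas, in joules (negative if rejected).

-5750 J

n = P₁V₁/(RT₁) = 265×25.2/(8.314×423) = 1.90 mol.
Isobaric: P stays 265 kPa; V/T = const ⇒ T₂ = 319 K, V₂ = 19.0 L.
W = PΔV = 265×(19.0−25.2) kPa·L = -1640 J.
ΔU = nCvΔT = 1.90×20.8×(319−423) = -4100 J.
Q = ΔU + W = nCpΔT = -5750 J.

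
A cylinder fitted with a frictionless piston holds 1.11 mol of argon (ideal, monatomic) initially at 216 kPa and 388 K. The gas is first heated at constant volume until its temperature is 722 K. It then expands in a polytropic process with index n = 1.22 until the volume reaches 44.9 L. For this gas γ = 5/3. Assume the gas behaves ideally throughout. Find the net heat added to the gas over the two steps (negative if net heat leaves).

8620 J

V₁ = nRT₁/P₁ = 1.11×8.314×388/216 = 16.6 L.
Step 1 — Isochoric: V stays 16.6 L; P/T = const ⇒ T₂ = 722 K, P₂ = 402 kPa.
W = 0 (no volume change).
ΔU = nCvΔT = 1.11×12.5×(722−388) = 4620 J.
Q = ΔU = 4620 J.
State after step 1: P = 402 kPa, V = 16.6 L, T = 722 K.
Step 2 — Polytropic n=1.22: T₂ = T₁(V₁/V₂)^(n−1) = 722×(0.369)^0.22 = 580 K; P₂ = P₁(V₁/V₂)^n = 119 kPa.
W = (P₁V₁−P₂V₂)/(n−1) = (402×16.6−119×44.9)/0.22 = 5960 J.
ΔU = nCvΔT = 1.11×12.5×(580−722) = -1970 J.
Q = ΔU + W = 3990 J.
Net over both steps: W = 5960 J, Q = 8620 J, ΔU = 2660 J.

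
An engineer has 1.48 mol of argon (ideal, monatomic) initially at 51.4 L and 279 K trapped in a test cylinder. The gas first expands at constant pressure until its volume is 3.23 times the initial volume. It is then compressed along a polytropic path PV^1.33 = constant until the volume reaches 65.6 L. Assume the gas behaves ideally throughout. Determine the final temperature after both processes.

P₁ = nRT₁/V₁ = 1.48×8.314×279/51.4 = 66.8 kPa.
Step 1 — Isobaric: P stays 66.8 kPa; V/T = const ⇒ T₂ = 901 K, V₂ = 166 L.
W = PΔV = 66.8×(166−51.4) kPa·L = 7660 J.
ΔU = nCvΔT = 1.48×12.5×(901−279) = 11500 J.
Q = ΔU + W = nCpΔT = 19100 J.
State after step 1: P = 66.8 kPa, V = 166 L, T = 901 K.
Step 2 — Polytropic n=1.33: T₂ = T₁(V₁/V₂)^(n−1) = 901×(2.53)^0.33 = 1220 K; P₂ = P₁(V₁/V₂)^n = 230 kPa.
W = (P₁V₁−P₂V₂)/(n−1) = (66.8×166−230×65.6)/0.33 = -12000 J.
ΔU = nCvΔT = 1.48×12.5×(1220−901) = 5960 J.
Q = ΔU + W = -6080 J.
Net over both steps: W = -4390 J, Q = 13100 J, ΔU = 17400 J.

1220 K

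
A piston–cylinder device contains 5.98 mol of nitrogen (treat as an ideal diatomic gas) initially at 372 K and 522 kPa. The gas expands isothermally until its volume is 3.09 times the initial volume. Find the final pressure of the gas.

169 kPa

V₁ = nRT₁/P₁ = 5.98×8.314×372/522 = 35.4 L.
Isothermal: T stays 372 K; PV = const ⇒ V₂ = 109 L, P₂ = 169 kPa.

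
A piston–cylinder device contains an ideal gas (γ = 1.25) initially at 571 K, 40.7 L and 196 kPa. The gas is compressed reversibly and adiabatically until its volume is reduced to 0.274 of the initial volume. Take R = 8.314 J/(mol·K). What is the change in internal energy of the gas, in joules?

12200 J

n = P₁V₁/(RT₁) = 196×40.7/(8.314×571) = 1.68 mol.
Adiabatic: TV^(γ−1) = const ⇒ T₂ = 571×(3.65)^0.250 = 789 K; PV^γ = const ⇒ P₂ = 989 kPa.
For an ideal gas ΔU = nCvΔT with Cv = R/(γ−1) = 33.3 J/(mol·K).
ΔU = 1.68×33.3×(789−571) = 12200 J.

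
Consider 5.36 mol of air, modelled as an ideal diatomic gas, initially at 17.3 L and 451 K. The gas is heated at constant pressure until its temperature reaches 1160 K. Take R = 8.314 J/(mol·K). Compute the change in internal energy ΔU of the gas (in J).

P₁ = nRT₁/V₁ = 5.36×8.314×451/17.3 = 1160 kPa.
Isobaric: P stays 1160 kPa; V/T = const ⇒ T₂ = 1160 K, V₂ = 44.5 L.
For an ideal gas ΔU = nCvΔT with Cv = (5/2)R = 20.8 J/(mol·K).
ΔU = 5.36×20.8×(1160−451) = 79000 J.

79000 J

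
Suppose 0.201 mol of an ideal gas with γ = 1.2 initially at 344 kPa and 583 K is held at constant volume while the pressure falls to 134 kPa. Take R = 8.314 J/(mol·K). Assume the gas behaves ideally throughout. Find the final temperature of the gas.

227 K

V₁ = nRT₁/P₁ = 0.201×8.314×583/344 = 2.83 L.
Isochoric: V stays 2.83 L; P/T = const ⇒ T₂ = 227 K, P₂ = 134 kPa.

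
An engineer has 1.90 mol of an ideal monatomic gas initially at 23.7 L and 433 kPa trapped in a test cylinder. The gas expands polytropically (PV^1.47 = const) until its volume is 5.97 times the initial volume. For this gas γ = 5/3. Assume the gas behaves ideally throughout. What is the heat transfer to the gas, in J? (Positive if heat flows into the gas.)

3660 J

T₁ = P₁V₁/(nR) = 433×23.7/(1.90×8.314) = 650 K.
Polytropic n=1.47: T₂ = T₁(V₁/V₂)^(n−1) = 650×(0.168)^0.47 = 281 K; P₂ = P₁(V₁/V₂)^n = 31.3 kPa.
W = (P₁V₁−P₂V₂)/(n−1) = (433×23.7−31.3×141)/0.47 = 12400 J.
ΔU = nCvΔT = 1.90×12.5×(281−650) = -8750 J.
Q = ΔU + W = 3660 J.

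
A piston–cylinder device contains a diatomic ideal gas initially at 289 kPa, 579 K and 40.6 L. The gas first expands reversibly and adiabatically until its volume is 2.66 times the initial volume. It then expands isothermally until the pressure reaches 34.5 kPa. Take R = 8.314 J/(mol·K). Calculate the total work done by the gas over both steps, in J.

n = P₁V₁/(RT₁) = 289×40.6/(8.314×579) = 2.44 mol.
Step 1 — Adiabatic: TV^(γ−1) = const ⇒ T₂ = 579×(0.376)^0.400 = 391 K; PV^γ = const ⇒ P₂ = 73.5 kPa.
ΔU = nCvΔT = 2.44×20.8×(391−579) = -9500 J.
Q = 0 for an adiabatic process, so W = −ΔU = 9500 J.
State after step 1: P = 73.5 kPa, V = 108 L, T = 391 K.
Step 2 — Isothermal: T stays 391 K; PV = const ⇒ V₂ = 230 L, P₂ = 34.5 kPa.
ΔU = 0 (ideal gas, T constant).
W = nRT ln(V₂/V₁) = 2.44×8.314×391×ln(2.13) = 6000 J.
Q = ΔU + W = 6000 J.
Net over both steps: W = 15500 J, Q = 6000 J, ΔU = -9500 J.

15500 J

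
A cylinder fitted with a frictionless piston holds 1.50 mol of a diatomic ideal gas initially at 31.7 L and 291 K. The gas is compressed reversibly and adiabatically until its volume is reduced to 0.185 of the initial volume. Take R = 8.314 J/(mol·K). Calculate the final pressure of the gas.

P₁ = nRT₁/V₁ = 1.50×8.314×291/31.7 = 114 kPa.
Adiabatic: TV^(γ−1) = const ⇒ T₂ = 291×(5.41)^0.400 = 572 K; PV^γ = const ⇒ P₂ = 1220 kPa.

1220 kPa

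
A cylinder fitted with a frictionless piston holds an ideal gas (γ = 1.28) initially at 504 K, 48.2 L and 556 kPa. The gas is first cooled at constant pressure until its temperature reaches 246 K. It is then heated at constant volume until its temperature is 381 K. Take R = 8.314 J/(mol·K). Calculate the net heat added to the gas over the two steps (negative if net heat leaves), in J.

-37100 J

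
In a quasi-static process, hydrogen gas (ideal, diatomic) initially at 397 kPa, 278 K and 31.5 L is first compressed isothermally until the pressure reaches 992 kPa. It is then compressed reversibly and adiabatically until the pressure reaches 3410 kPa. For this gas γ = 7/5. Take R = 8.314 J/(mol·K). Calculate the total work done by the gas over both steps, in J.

-24700 J

n = P₁V₁/(RT₁) = 397×31.5/(8.314×278) = 5.41 mol.
Step 1 — Isothermal: T stays 278 K; PV = const ⇒ V₂ = 12.6 L, P₂ = 992 kPa.
ΔU = 0 (ideal gas, T constant).
W = nRT ln(V₂/V₁) = 5.41×8.314×278×ln(0.400) = -11500 J.
Q = ΔU + W = -11500 J.
State after step 1: P = 992 kPa, V = 12.6 L, T = 278 K.
Step 2 — Adiabatic: T₂/T₁ = (P₂/P₁)^((γ−1)/γ) ⇒ T₂ = 278×(3.44)^0.286 = 396 K; V₂ = 5.22 L.
ΔU = nCvΔT = 5.41×20.8×(396−278) = 13200 J.
Q = 0 for an adiabatic process, so W = −ΔU = -13200 J.
Net over both steps: W = -24700 J, Q = -11500 J, ΔU = 13200 J.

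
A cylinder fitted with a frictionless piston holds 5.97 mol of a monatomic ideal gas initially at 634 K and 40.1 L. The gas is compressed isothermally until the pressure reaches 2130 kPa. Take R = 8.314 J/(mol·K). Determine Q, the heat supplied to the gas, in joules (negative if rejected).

-31400 J

P₁ = nRT₁/V₁ = 5.97×8.314×634/40.1 = 785 kPa.
Isothermal: T stays 634 K; PV = const ⇒ V₂ = 14.8 L, P₂ = 2130 kPa.
ΔU = 0 (ideal gas, T constant).
W = nRT ln(V₂/V₁) = 5.97×8.314×634×ln(0.368) = -31400 J.
Q = ΔU + W = -31400 J.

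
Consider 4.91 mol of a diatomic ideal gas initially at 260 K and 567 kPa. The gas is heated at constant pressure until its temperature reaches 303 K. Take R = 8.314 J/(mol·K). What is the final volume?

V₁ = nRT₁/P₁ = 4.91×8.314×260/567 = 18.7 L.
Isobaric: P stays 567 kPa; V/T = const ⇒ T₂ = 303 K, V₂ = 21.8 L.

21.8 L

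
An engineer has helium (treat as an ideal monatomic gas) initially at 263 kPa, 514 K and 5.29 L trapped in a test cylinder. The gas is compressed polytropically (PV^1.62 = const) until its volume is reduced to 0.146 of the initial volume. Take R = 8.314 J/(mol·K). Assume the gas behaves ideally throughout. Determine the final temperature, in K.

1690 K

Polytropic n=1.62: T₂ = T₁(V₁/V₂)^(n−1) = 514×(6.85)^0.62 = 1690 K; P₂ = P₁(V₁/V₂)^n = 5940 kPa.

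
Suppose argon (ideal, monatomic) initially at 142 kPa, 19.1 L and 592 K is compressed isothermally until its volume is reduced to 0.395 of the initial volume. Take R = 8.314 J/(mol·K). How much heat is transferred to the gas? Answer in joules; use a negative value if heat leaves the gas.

-2520 J

n = P₁V₁/(RT₁) = 142×19.1/(8.314×592) = 0.551 mol.
Isothermal: T stays 592 K; PV = const ⇒ V₂ = 7.54 L, P₂ = 359 kPa.
ΔU = 0 (ideal gas, T constant).
W = nRT ln(V₂/V₁) = 0.551×8.314×592×ln(0.395) = -2520 J.
Q = ΔU + W = -2520 J.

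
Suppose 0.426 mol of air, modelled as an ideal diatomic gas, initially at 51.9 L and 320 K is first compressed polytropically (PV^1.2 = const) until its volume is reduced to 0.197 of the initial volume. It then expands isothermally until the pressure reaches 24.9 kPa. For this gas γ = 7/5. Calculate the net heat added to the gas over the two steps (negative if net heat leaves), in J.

1760 J

P₁ = nRT₁/V₁ = 0.426×8.314×320/51.9 = 21.8 kPa.
Step 1 — Polytropic n=1.2: T₂ = T₁(V₁/V₂)^(n−1) = 320×(5.08)^0.20 = 443 K; P₂ = P₁(V₁/V₂)^n = 153 kPa.
W = (P₁V₁−P₂V₂)/(n−1) = (21.8×51.9−153×10.2)/0.20 = -2180 J.
ΔU = nCvΔT = 0.426×20.8×(443−320) = 1090 J.
Q = ΔU + W = -1090 J.
State after step 1: P = 153 kPa, V = 10.2 L, T = 443 K.
Step 2 — Isothermal: T stays 443 K; PV = const ⇒ V₂ = 63.0 L, P₂ = 24.9 kPa.
ΔU = 0 (ideal gas, T constant).
W = nRT ln(V₂/V₁) = 0.426×8.314×443×ln(6.16) = 2850 J.
Q = ΔU + W = 2850 J.
Net over both steps: W = 676 J, Q = 1760 J, ΔU = 1090 J.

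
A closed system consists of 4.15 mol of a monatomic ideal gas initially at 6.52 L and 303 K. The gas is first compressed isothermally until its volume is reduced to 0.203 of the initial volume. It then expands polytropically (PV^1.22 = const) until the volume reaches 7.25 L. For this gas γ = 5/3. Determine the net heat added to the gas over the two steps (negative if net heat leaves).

-6730 J

P₁ = nRT₁/V₁ = 4.15×8.314×303/6.52 = 1600 kPa.
Step 1 — Isothermal: T stays 303 K; PV = const ⇒ V₂ = 1.32 L, P₂ = 7900 kPa.
ΔU = 0 (ideal gas, T constant).
W = nRT ln(V₂/V₁) = 4.15×8.314×303×ln(0.203) = -16700 J.
Q = ΔU + W = -16700 J.
State after step 1: P = 7900 kPa, V = 1.32 L, T = 303 K.
Step 2 — Polytropic n=1.22: T₂ = T₁(V₁/V₂)^(n−1) = 303×(0.183)^0.22 = 208 K; P₂ = P₁(V₁/V₂)^n = 992 kPa.
W = (P₁V₁−P₂V₂)/(n−1) = (7900×1.32−992×7.25)/0.22 = 14800 J.
ΔU = nCvΔT = 4.15×12.5×(208−303) = -4890 J.
Q = ΔU + W = 9940 J.
Net over both steps: W = -1840 J, Q = -6730 J, ΔU = -4890 J.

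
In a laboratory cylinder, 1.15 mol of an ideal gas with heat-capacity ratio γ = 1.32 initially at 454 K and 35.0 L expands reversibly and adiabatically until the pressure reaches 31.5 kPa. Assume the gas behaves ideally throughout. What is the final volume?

98.8 L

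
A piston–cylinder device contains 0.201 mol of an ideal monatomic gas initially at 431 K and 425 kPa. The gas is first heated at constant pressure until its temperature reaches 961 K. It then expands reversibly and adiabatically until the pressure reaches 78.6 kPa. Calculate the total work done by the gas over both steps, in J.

V₁ = nRT₁/P₁ = 0.201×8.314×431/425 = 1.69 L.
Step 1 — Isobaric: P stays 425 kPa; V/T = const ⇒ T₂ = 961 K, V₂ = 3.78 L.
W = PΔV = 425×(3.78−1.69) kPa·L = 886 J.
ΔU = nCvΔT = 0.201×12.5×(961−431) = 1330 J.
Q = ΔU + W = nCpΔT = 2210 J.
State after step 1: P = 425 kPa, V = 3.78 L, T = 961 K.
Step 2 — Adiabatic: T₂/T₁ = (P₂/P₁)^((γ−1)/γ) ⇒ T₂ = 961×(0.185)^0.400 = 489 K; V₂ = 10.4 L.
ΔU = nCvΔT = 0.201×12.5×(489−961) = -1180 J.
Q = 0 for an adiabatic process, so W = −ΔU = 1180 J.
Net over both steps: W = 2070 J, Q = 2210 J, ΔU = 146 J.

2070 J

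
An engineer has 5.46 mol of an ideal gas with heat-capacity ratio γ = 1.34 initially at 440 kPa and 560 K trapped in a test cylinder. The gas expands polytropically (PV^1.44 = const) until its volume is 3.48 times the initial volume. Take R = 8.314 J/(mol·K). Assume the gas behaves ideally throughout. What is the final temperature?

V₁ = nRT₁/P₁ = 5.46×8.314×560/440 = 57.8 L.
Polytropic n=1.44: T₂ = T₁(V₁/V₂)^(n−1) = 560×(0.287)^0.44 = 324 K; P₂ = P₁(V₁/V₂)^n = 73.0 kPa.

324 K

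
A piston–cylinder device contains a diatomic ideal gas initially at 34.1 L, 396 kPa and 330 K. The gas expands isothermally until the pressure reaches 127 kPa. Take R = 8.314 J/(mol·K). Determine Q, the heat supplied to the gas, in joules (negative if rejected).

n = P₁V₁/(RT₁) = 396×34.1/(8.314×330) = 4.92 mol.
Isothermal: T stays 330 K; PV = const ⇒ V₂ = 106 L, P₂ = 127 kPa.
ΔU = 0 (ideal gas, T constant).
W = nRT ln(V₂/V₁) = 4.92×8.314×330×ln(3.12) = 15400 J.
Q = ΔU + W = 15400 J.

15400 J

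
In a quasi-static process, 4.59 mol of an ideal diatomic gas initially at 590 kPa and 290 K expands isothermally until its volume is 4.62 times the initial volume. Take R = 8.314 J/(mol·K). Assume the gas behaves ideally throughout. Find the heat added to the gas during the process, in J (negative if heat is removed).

V₁ = nRT₁/P₁ = 4.59×8.314×290/590 = 18.8 L.
Isothermal: T stays 290 K; PV = const ⇒ V₂ = 86.7 L, P₂ = 128 kPa.
ΔU = 0 (ideal gas, T constant).
W = nRT ln(V₂/V₁) = 4.59×8.314×290×ln(4.62) = 16900 J.
Q = ΔU + W = 16900 J.

16900 J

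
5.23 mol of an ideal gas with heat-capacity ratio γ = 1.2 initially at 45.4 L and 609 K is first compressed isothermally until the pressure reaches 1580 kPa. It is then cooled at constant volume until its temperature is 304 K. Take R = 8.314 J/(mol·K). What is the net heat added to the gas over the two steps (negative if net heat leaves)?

P₁ = nRT₁/V₁ = 5.23×8.314×609/45.4 = 583 kPa.
Step 1 — Isothermal: T stays 609 K; PV = const ⇒ V₂ = 16.8 L, P₂ = 1580 kPa.
ΔU = 0 (ideal gas, T constant).
W = nRT ln(V₂/V₁) = 5.23×8.314×609×ln(0.369) = -26400 J.
Q = ΔU + W = -26400 J.
State after step 1: P = 1580 kPa, V = 16.8 L, T = 609 K.
Step 2 — Isochoric: V stays 16.8 L; P/T = const ⇒ T₂ = 304 K, P₂ = 789 kPa.
W = 0 (no volume change).
ΔU = nCvΔT = 5.23×41.6×(304−609) = -66300 J.
Q = ΔU = -66300 J.
Net over both steps: W = -26400 J, Q = -92700 J, ΔU = -66300 J.

-92700 J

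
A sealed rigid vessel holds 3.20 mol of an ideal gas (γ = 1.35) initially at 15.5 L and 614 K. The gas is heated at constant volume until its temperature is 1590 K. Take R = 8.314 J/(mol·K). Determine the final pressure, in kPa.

2730 kPa

P₁ = nRT₁/V₁ = 3.20×8.314×614/15.5 = 1050 kPa.
Isochoric: V stays 15.5 L; P/T = const ⇒ T₂ = 1590 K, P₂ = 2730 kPa.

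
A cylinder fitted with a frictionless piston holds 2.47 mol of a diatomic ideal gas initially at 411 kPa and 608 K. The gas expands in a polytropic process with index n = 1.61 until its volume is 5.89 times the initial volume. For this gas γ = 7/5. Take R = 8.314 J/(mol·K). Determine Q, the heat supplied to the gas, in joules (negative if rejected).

V₁ = nRT₁/P₁ = 2.47×8.314×608/411 = 30.4 L.
Polytropic n=1.61: T₂ = T₁(V₁/V₂)^(n−1) = 608×(0.170)^0.61 = 206 K; P₂ = P₁(V₁/V₂)^n = 23.7 kPa.
W = (P₁V₁−P₂V₂)/(n−1) = (411×30.4−23.7×179)/0.61 = 13500 J.
ΔU = nCvΔT = 2.47×20.8×(206−608) = -20600 J.
Q = ΔU + W = -7100 J.

-7100 J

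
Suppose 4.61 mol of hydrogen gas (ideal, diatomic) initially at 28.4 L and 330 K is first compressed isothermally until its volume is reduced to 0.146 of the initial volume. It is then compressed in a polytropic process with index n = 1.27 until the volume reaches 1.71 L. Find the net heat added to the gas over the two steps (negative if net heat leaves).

P₁ = nRT₁/V₁ = 4.61×8.314×330/28.4 = 445 kPa.
Step 1 — Isothermal: T stays 330 K; PV = const ⇒ V₂ = 4.15 L, P₂ = 3050 kPa.
ΔU = 0 (ideal gas, T constant).
W = nRT ln(V₂/V₁) = 4.61×8.314×330×ln(0.146) = -24300 J.
Q = ΔU + W = -24300 J.
State after step 1: P = 3050 kPa, V = 4.15 L, T = 330 K.
Step 2 — Polytropic n=1.27: T₂ = T₁(V₁/V₂)^(n−1) = 330×(2.42)^0.27 = 419 K; P₂ = P₁(V₁/V₂)^n = 9390 kPa.
W = (P₁V₁−P₂V₂)/(n−1) = (3050×4.15−9390×1.71)/0.27 = -12700 J.
ΔU = nCvΔT = 4.61×20.8×(419−330) = 8540 J.
Q = ΔU + W = -4110 J.
Net over both steps: W = -37000 J, Q = -28500 J, ΔU = 8540 J.

-28500 J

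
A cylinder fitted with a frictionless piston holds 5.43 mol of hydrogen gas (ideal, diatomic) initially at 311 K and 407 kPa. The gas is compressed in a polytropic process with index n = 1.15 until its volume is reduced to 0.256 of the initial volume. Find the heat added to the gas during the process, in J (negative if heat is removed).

-13300 J

V₁ = nRT₁/P₁ = 5.43×8.314×311/407 = 34.5 L.
Polytropic n=1.15: T₂ = T₁(V₁/V₂)^(n−1) = 311×(3.91)^0.15 = 382 K; P₂ = P₁(V₁/V₂)^n = 1950 kPa.
W = (P₁V₁−P₂V₂)/(n−1) = (407×34.5−1950×8.83)/0.15 = -21200 J.
ΔU = nCvΔT = 5.43×20.8×(382−311) = 7960 J.
Q = ΔU + W = -13300 J.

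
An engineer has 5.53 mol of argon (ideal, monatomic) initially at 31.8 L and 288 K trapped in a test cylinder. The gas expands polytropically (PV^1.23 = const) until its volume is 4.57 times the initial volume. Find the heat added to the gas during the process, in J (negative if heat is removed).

P₁ = nRT₁/V₁ = 5.53×8.314×288/31.8 = 416 kPa.
Polytropic n=1.23: T₂ = T₁(V₁/V₂)^(n−1) = 288×(0.219)^0.23 = 203 K; P₂ = P₁(V₁/V₂)^n = 64.2 kPa.
W = (P₁V₁−P₂V₂)/(n−1) = (416×31.8−64.2×145)/0.23 = 17000 J.
ΔU = nCvΔT = 5.53×12.5×(203−288) = -5860 J.
Q = ΔU + W = 11100 J.

11100 J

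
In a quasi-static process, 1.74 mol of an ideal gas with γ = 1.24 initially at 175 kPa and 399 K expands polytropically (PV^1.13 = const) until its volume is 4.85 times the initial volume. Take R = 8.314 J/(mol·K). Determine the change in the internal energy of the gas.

-4460 J

V₁ = nRT₁/P₁ = 1.74×8.314×399/175 = 33.0 L.
Polytropic n=1.13: T₂ = T₁(V₁/V₂)^(n−1) = 399×(0.206)^0.13 = 325 K; P₂ = P₁(V₁/V₂)^n = 29.4 kPa.
For an ideal gas ΔU = nCvΔT with Cv = R/(γ−1) = 34.6 J/(mol·K).
ΔU = 1.74×34.6×(325−399) = -4460 J.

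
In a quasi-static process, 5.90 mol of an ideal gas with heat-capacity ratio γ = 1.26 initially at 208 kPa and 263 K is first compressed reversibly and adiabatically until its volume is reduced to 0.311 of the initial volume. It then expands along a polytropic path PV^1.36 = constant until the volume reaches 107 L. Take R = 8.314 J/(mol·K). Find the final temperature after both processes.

192 K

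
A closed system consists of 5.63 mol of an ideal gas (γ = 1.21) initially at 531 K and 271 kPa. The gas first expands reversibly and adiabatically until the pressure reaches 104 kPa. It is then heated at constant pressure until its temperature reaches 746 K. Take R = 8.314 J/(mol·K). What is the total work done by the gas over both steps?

32000 J

V₁ = nRT₁/P₁ = 5.63×8.314×531/271 = 91.7 L.
Step 1 — Adiabatic: T₂/T₁ = (P₂/P₁)^((γ−1)/γ) ⇒ T₂ = 531×(0.384)^0.174 = 450 K; V₂ = 202 L.
ΔU = nCvΔT = 5.63×39.6×(450−531) = -18100 J.
Q = 0 for an adiabatic process, so W = −ΔU = 18100 J.
State after step 1: P = 104 kPa, V = 202 L, T = 450 K.
Step 2 — Isobaric: P stays 104 kPa; V/T = const ⇒ T₂ = 746 K, V₂ = 336 L.
W = PΔV = 104×(336−202) kPa·L = 13900 J.
ΔU = nCvΔT = 5.63×39.6×(746−450) = 66000 J.
Q = ΔU + W = nCpΔT = 79900 J.
Net over both steps: W = 32000 J, Q = 79900 J, ΔU = 47900 J.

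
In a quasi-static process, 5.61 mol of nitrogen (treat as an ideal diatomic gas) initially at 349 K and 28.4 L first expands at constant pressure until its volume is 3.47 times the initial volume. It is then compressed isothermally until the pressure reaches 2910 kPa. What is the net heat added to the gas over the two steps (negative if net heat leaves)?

49000 J

P₁ = nRT₁/V₁ = 5.61×8.314×349/28.4 = 573 kPa.
Step 1 — Isobaric: P stays 573 kPa; V/T = const ⇒ T₂ = 1210 K, V₂ = 98.5 L.
W = PΔV = 573×(98.5−28.4) kPa·L = 40200 J.
ΔU = nCvΔT = 5.61×20.8×(1210−349) = 101000 J.
Q = ΔU + W = nCpΔT = 141000 J.
State after step 1: P = 573 kPa, V = 98.5 L, T = 1210 K.
Step 2 — Isothermal: T stays 1210 K; PV = const ⇒ V₂ = 19.4 L, P₂ = 2910 kPa.
ΔU = 0 (ideal gas, T constant).
W = nRT ln(V₂/V₁) = 5.61×8.314×1210×ln(0.197) = -91800 J.
Q = ΔU + W = -91800 J.
Net over both steps: W = -51600 J, Q = 49000 J, ΔU = 101000 J.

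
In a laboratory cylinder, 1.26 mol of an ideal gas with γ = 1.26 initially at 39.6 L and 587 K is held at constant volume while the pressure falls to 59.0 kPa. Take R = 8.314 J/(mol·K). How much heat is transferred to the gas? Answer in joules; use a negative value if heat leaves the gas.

P₁ = nRT₁/V₁ = 1.26×8.314×587/39.6 = 155 kPa.
Isochoric: V stays 39.6 L; P/T = const ⇒ T₂ = 223 K, P₂ = 59.0 kPa.
W = 0 (no volume change).
ΔU = nCvΔT = 1.26×32.0×(223−587) = -14700 J.
Q = ΔU = -14700 J.

-14700 J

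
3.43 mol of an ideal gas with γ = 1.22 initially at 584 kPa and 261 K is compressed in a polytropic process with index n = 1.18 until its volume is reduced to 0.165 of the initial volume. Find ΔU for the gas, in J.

13000 J

V₁ = nRT₁/P₁ = 3.43×8.314×261/584 = 12.7 L.
Polytropic n=1.18: T₂ = T₁(V₁/V₂)^(n−1) = 261×(6.06)^0.18 = 361 K; P₂ = P₁(V₁/V₂)^n = 4900 kPa.
For an ideal gas ΔU = nCvΔT with Cv = R/(γ−1) = 37.8 J/(mol·K).
ΔU = 3.43×37.8×(361−261) = 13000 J.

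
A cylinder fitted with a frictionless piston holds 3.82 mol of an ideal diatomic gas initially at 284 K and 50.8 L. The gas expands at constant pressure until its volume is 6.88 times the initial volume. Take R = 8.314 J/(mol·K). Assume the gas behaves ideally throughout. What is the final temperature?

1950 K

P₁ = nRT₁/V₁ = 3.82×8.314×284/50.8 = 178 kPa.
Isobaric: P stays 178 kPa; V/T = const ⇒ T₂ = 1950 K, V₂ = 350 L.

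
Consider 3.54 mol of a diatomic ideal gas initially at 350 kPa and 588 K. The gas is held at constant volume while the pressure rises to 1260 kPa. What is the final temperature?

2120 K

V₁ = nRT₁/P₁ = 3.54×8.314×588/350 = 49.4 L.
Isochoric: V stays 49.4 L; P/T = const ⇒ T₂ = 2120 K, P₂ = 1260 kPa.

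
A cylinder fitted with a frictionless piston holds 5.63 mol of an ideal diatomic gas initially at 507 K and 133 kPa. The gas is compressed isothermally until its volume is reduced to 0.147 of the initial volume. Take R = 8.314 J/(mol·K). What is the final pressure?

V₁ = nRT₁/P₁ = 5.63×8.314×507/133 = 178 L.
Isothermal: T stays 507 K; PV = const ⇒ V₂ = 26.2 L, P₂ = 905 kPa.

905 kPa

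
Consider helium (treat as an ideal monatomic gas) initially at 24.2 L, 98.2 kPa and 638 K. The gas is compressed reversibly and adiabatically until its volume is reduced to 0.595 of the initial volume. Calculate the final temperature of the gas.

902 K

Adiabatic: TV^(γ−1) = const ⇒ T₂ = 638×(1.68)^0.667 = 902 K; PV^γ = const ⇒ P₂ = 233 kPa.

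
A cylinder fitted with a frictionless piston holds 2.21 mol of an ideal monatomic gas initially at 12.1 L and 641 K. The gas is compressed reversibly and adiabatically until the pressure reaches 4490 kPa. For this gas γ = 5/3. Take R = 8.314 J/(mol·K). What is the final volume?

4.84 L

P₁ = nRT₁/V₁ = 2.21×8.314×641/12.1 = 973 kPa.
Adiabatic: T₂/T₁ = (P₂/P₁)^((γ−1)/γ) ⇒ T₂ = 641×(4.61)^0.400 = 1180 K; V₂ = 4.84 L.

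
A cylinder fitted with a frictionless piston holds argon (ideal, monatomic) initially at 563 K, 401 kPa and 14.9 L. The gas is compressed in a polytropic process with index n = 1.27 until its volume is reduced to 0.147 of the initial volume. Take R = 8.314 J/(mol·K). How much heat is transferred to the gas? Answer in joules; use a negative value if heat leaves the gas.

-8930 J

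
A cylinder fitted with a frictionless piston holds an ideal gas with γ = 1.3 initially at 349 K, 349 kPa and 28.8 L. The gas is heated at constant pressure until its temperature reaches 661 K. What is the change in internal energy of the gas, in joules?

30000 J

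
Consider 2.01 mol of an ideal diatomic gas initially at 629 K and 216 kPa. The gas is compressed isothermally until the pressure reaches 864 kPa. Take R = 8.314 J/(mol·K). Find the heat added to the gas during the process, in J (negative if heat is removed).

V₁ = nRT₁/P₁ = 2.01×8.314×629/216 = 48.7 L.
Isothermal: T stays 629 K; PV = const ⇒ V₂ = 12.2 L, P₂ = 864 kPa.
ΔU = 0 (ideal gas, T constant).
W = nRT ln(V₂/V₁) = 2.01×8.314×629×ln(0.250) = -14600 J.
Q = ΔU + W = -14600 J.

-14600 J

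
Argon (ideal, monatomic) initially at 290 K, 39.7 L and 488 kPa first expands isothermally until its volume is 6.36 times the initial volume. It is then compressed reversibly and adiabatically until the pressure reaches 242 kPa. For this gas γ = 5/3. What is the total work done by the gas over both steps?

n = P₁V₁/(RT₁) = 488×39.7/(8.314×290) = 8.04 mol.
Step 1 — Isothermal: T stays 290 K; PV = const ⇒ V₂ = 252 L, P₂ = 76.7 kPa.
ΔU = 0 (ideal gas, T constant).
W = nRT ln(V₂/V₁) = 8.04×8.314×290×ln(6.36) = 35800 J.
Q = ΔU + W = 35800 J.
State after step 1: P = 76.7 kPa, V = 252 L, T = 290 K.
Step 2 — Adiabatic: T₂/T₁ = (P₂/P₁)^((γ−1)/γ) ⇒ T₂ = 290×(3.15)^0.400 = 459 K; V₂ = 127 L.
ΔU = nCvΔT = 8.04×12.5×(459−290) = 16900 J.
Q = 0 for an adiabatic process, so W = −ΔU = -16900 J.
Net over both steps: W = 18900 J, Q = 35800 J, ΔU = 16900 J.

18900 J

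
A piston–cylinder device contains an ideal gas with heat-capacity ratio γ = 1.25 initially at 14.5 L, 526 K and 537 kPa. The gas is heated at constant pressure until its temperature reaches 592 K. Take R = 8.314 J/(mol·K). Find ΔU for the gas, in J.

n = P₁V₁/(RT₁) = 537×14.5/(8.314×526) = 1.78 mol.
Isobaric: P stays 537 kPa; V/T = const ⇒ T₂ = 592 K, V₂ = 16.3 L.
For an ideal gas ΔU = nCvΔT with Cv = R/(γ−1) = 33.3 J/(mol·K).
ΔU = 1.78×33.3×(592−526) = 3910 J.

3910 J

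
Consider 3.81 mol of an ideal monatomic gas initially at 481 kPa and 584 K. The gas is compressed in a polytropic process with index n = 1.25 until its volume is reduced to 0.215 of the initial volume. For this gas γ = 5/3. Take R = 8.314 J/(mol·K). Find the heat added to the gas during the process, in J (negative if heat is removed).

-21700 J

V₁ = nRT₁/P₁ = 3.81×8.314×584/481 = 38.5 L.
Polytropic n=1.25: T₂ = T₁(V₁/V₂)^(n−1) = 584×(4.65)^0.25 = 858 K; P₂ = P₁(V₁/V₂)^n = 3290 kPa.
W = (P₁V₁−P₂V₂)/(n−1) = (481×38.5−3290×8.27)/0.25 = -34700 J.
ΔU = nCvΔT = 3.81×12.5×(858−584) = 13000 J.
Q = ΔU + W = -21700 J.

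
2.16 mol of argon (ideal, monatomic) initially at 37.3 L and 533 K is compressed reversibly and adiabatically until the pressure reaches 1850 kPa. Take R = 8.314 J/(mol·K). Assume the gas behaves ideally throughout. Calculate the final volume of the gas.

P₁ = nRT₁/V₁ = 2.16×8.314×533/37.3 = 257 kPa.
Adiabatic: T₂/T₁ = (P₂/P₁)^((γ−1)/γ) ⇒ T₂ = 533×(7.21)^0.400 = 1170 K; V₂ = 11.4 L.

11.4 L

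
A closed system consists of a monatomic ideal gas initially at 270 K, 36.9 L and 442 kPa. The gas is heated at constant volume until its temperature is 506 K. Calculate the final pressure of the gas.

Isochoric: V stays 36.9 L; P/T = const ⇒ T₂ = 506 K, P₂ = 828 kPa.

828 kPa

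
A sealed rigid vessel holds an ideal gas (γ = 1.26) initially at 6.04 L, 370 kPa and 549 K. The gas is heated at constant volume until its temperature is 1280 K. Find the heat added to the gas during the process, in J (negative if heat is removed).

n = P₁V₁/(RT₁) = 370×6.04/(8.314×549) = 0.490 mol.
Isochoric: V stays 6.04 L; P/T = const ⇒ T₂ = 1280 K, P₂ = 863 kPa.
W = 0 (no volume change).
ΔU = nCvΔT = 0.490×32.0×(1280−549) = 11400 J.
Q = ΔU = 11400 J.

11400 J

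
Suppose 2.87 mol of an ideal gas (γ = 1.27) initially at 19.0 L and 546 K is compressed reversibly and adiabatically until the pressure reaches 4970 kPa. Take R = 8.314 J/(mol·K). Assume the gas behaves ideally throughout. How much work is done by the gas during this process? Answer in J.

-25300 J

P₁ = nRT₁/V₁ = 2.87×8.314×546/19.0 = 686 kPa.
Adiabatic: T₂/T₁ = (P₂/P₁)^((γ−1)/γ) ⇒ T₂ = 546×(7.25)^0.213 = 832 K; V₂ = 3.99 L.
ΔU = nCvΔT = 2.87×30.8×(832−546) = 25300 J.
Q = 0 for an adiabatic process, so W = −ΔU = -25300 J.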